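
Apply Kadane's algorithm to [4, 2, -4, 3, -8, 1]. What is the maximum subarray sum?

Using Kadane's algorithm on [4, 2, -4, 3, -8, 1]:

Scanning through the array:
Position 1 (value 2): max_ending_here = 6, max_so_far = 6
Position 2 (value -4): max_ending_here = 2, max_so_far = 6
Position 3 (value 3): max_ending_here = 5, max_so_far = 6
Position 4 (value -8): max_ending_here = -3, max_so_far = 6
Position 5 (value 1): max_ending_here = 1, max_so_far = 6

Maximum subarray: [4, 2]
Maximum sum: 6

The maximum subarray is [4, 2] with sum 6. This subarray runs from index 0 to index 1.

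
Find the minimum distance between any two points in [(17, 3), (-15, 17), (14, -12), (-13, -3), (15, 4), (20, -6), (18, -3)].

Computing all pairwise distances among 7 points:

d((17, 3), (-15, 17)) = 34.9285
d((17, 3), (14, -12)) = 15.2971
d((17, 3), (-13, -3)) = 30.5941
d((17, 3), (15, 4)) = 2.2361 <-- minimum
d((17, 3), (20, -6)) = 9.4868
d((17, 3), (18, -3)) = 6.0828
d((-15, 17), (14, -12)) = 41.0122
d((-15, 17), (-13, -3)) = 20.0998
d((-15, 17), (15, 4)) = 32.6956
d((-15, 17), (20, -6)) = 41.8808
d((-15, 17), (18, -3)) = 38.5876
d((14, -12), (-13, -3)) = 28.4605
d((14, -12), (15, 4)) = 16.0312
d((14, -12), (20, -6)) = 8.4853
d((14, -12), (18, -3)) = 9.8489
d((-13, -3), (15, 4)) = 28.8617
d((-13, -3), (20, -6)) = 33.1361
d((-13, -3), (18, -3)) = 31.0
d((15, 4), (20, -6)) = 11.1803
d((15, 4), (18, -3)) = 7.6158
d((20, -6), (18, -3)) = 3.6056

Closest pair: (17, 3) and (15, 4) with distance 2.2361

The closest pair is (17, 3) and (15, 4) with Euclidean distance 2.2361. For 7 points, brute-force pairwise comparison is shown above. For large n, the divide-and-conquer algorithm (sort by x, recurse on halves, check the dividing strip) achieves O(n log n).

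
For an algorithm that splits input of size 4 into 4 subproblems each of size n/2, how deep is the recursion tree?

For divide and conquer with division factor 2:

Problem sizes at each level:
Level 0: 4
Level 1: 2
Level 2: 1

The root is level 0 and the size-1 base case is level 2 (the tree spans levels 0 through 2, i.e. 3 levels counting the root), so the depth is the number of divisions: log_2(4) = 2

The recursion tree depth is log_2(4) = 2. At each level, the problem size is divided by 2, so it takes 2 divisions to reduce to a base case of size 1. The algorithm makes 4 recursive calls at each level.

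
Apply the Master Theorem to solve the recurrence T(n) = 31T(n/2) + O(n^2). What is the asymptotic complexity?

Master Theorem for T(n) = 31T(n/2) + O(n^2):

a = 31, b = 2, c = 2
log_b(a) = log_2(31) = 4.9542

Case 1: c = 2 < log_2(31) = 4.9542
T(n) = O(n^(log_2 31))

For T(n) = 31T(n/2) + O(n^2): log_2(31) = 4.9542. This is Case 1 of the Master Theorem (c < log_b(a), work dominated by leaves), giving O(n^(log_2 31)).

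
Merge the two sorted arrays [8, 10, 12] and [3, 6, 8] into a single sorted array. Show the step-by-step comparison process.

Merging process:

Compare 8 vs 3: take 3 from right. Merged: [3]
Compare 8 vs 6: take 6 from right. Merged: [3, 6]
Compare 8 vs 8: take 8 from left. Merged: [3, 6, 8]
Compare 10 vs 8: take 8 from right. Merged: [3, 6, 8, 8]
Append remaining from left: [10, 12]. Merged: [3, 6, 8, 8, 10, 12]

Final merged array: [3, 6, 8, 8, 10, 12]
Total comparisons: 4

The merged array is [3, 6, 8, 8, 10, 12], requiring 4 comparisons. The merge step runs in O(n) time where n is the total number of elements.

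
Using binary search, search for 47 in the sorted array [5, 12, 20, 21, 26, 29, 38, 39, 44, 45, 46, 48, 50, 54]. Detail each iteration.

Binary search for 47 in [5, 12, 20, 21, 26, 29, 38, 39, 44, 45, 46, 48, 50, 54]:

lo=0, hi=13, mid=6, arr[mid]=38 -> 38 < 47, search right half
lo=7, hi=13, mid=10, arr[mid]=46 -> 46 < 47, search right half
lo=11, hi=13, mid=12, arr[mid]=50 -> 50 > 47, search left half
lo=11, hi=11, mid=11, arr[mid]=48 -> 48 > 47, search left half
lo=11 > hi=10, target 47 not found

Binary search determines that 47 is not in the array after 4 comparisons. The search space was exhausted without finding the target.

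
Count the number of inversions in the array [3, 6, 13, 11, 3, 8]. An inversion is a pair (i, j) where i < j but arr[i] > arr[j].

Finding inversions in [3, 6, 13, 11, 3, 8]:

(1, 4): arr[1]=6 > arr[4]=3
(2, 3): arr[2]=13 > arr[3]=11
(2, 4): arr[2]=13 > arr[4]=3
(2, 5): arr[2]=13 > arr[5]=8
(3, 4): arr[3]=11 > arr[4]=3
(3, 5): arr[3]=11 > arr[5]=8

Total inversions: 6

The array has 6 inversion(s): (1,4), (2,3), (2,4), (2,5), (3,4), (3,5). Each pair (i,j) satisfies i < j and arr[i] > arr[j].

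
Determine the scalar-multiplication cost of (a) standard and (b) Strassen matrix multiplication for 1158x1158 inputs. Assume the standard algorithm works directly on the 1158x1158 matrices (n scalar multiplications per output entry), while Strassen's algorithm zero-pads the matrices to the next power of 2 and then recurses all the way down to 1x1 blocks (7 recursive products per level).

Matrix multiplication for 1158x1158 matrices:

Strassen's algorithm requires power-of-2 dimensions. Pad 1158x1158 to 2048x2048 (next power of 2).

Standard algorithm: 1158^3 = 1552836312 multiplications
Strassen's algorithm: 7^(log2(2048)) = 7^11 = 1977326743 multiplications
Difference: 1552836312 - 1977326743 = -424490431 (Strassen uses MORE here due to padding overhead — for small or just-over-power-of-2 n, padding can outweigh the per-level savings)

Standard: 1552836312 multiplications (1158^3). Strassen: 1977326743 multiplications (7^11, after padding to 2048x2048). Strassen reduces 8 recursive multiplications to 7 at each level.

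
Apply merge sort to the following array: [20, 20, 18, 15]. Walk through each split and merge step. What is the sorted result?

Merge sort trace:

Split: [20, 20, 18, 15] -> [20, 20] and [18, 15]
  Split: [20, 20] -> [20] and [20]
  Merge: [20] + [20] -> [20, 20]
  Split: [18, 15] -> [18] and [15]
  Merge: [18] + [15] -> [15, 18]
Merge: [20, 20] + [15, 18] -> [15, 18, 20, 20]

Final sorted array: [15, 18, 20, 20]

The merge sort proceeds by recursively splitting the array and merging sorted halves.
After all merges, the sorted array is [15, 18, 20, 20].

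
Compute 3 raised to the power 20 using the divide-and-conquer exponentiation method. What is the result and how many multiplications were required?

Computing 3^20 by squaring (build up from 3^1; each line after the first costs one multiplication):

3^1 = 3
3^2 = (3^1)^2 = 3^2 = 9
3^4 = (3^2)^2 = 9^2 = 81
3^5 = 3 * 3^4 = 3 * 81 = 243
3^10 = (3^5)^2 = 243^2 = 59049
3^20 = (3^10)^2 = 59049^2 = 3486784401

Result: 3486784401
Multiplications needed: 5 (5 lines after 3^1)

3^20 = 3486784401. Using exponentiation by squaring, this requires 5 multiplications. The key idea: if the exponent is even, square the half-power; if odd, multiply by the base once.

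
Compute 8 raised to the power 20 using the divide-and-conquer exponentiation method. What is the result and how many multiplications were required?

Computing 8^20 by squaring (build up from 8^1; each line after the first costs one multiplication):

8^1 = 8
8^2 = (8^1)^2 = 8^2 = 64
8^4 = (8^2)^2 = 64^2 = 4096
8^5 = 8 * 8^4 = 8 * 4096 = 32768
8^10 = (8^5)^2 = 32768^2 = 1073741824
8^20 = (8^10)^2 = 1073741824^2 = 1152921504606846976

Result: 1152921504606846976
Multiplications needed: 5 (5 lines after 8^1)

8^20 = 1152921504606846976. Using exponentiation by squaring, this requires 5 multiplications. The key idea: if the exponent is even, square the half-power; if odd, multiply by the base once.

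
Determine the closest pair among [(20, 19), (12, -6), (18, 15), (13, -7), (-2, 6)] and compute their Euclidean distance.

Computing all pairwise distances among 5 points:

d((20, 19), (12, -6)) = 26.2488
d((20, 19), (18, 15)) = 4.4721
d((20, 19), (13, -7)) = 26.9258
d((20, 19), (-2, 6)) = 25.5539
d((12, -6), (18, 15)) = 21.8403
d((12, -6), (13, -7)) = 1.4142 <-- minimum
d((12, -6), (-2, 6)) = 18.4391
d((18, 15), (13, -7)) = 22.561
d((18, 15), (-2, 6)) = 21.9317
d((13, -7), (-2, 6)) = 19.8494

Closest pair: (12, -6) and (13, -7) with distance 1.4142

The closest pair is (12, -6) and (13, -7) with Euclidean distance 1.4142. For 5 points, brute-force pairwise comparison is shown above. For large n, the divide-and-conquer algorithm (sort by x, recurse on halves, check the dividing strip) achieves O(n log n).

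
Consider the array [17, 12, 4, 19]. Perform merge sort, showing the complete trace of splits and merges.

Merge sort trace:

Split: [17, 12, 4, 19] -> [17, 12] and [4, 19]
  Split: [17, 12] -> [17] and [12]
  Merge: [17] + [12] -> [12, 17]
  Split: [4, 19] -> [4] and [19]
  Merge: [4] + [19] -> [4, 19]
Merge: [12, 17] + [4, 19] -> [4, 12, 17, 19]

Final sorted array: [4, 12, 17, 19]

The merge sort proceeds by recursively splitting the array and merging sorted halves.
After all merges, the sorted array is [4, 12, 17, 19].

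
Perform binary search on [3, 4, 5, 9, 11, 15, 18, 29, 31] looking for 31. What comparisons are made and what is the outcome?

Binary search for 31 in [3, 4, 5, 9, 11, 15, 18, 29, 31]:

lo=0, hi=8, mid=4, arr[mid]=11 -> 11 < 31, search right half
lo=5, hi=8, mid=6, arr[mid]=18 -> 18 < 31, search right half
lo=7, hi=8, mid=7, arr[mid]=29 -> 29 < 31, search right half
lo=8, hi=8, mid=8, arr[mid]=31 -> Found target at index 8!

Binary search finds 31 at index 8 after 4 comparisons. The search repeatedly halves the search space by comparing with the middle element.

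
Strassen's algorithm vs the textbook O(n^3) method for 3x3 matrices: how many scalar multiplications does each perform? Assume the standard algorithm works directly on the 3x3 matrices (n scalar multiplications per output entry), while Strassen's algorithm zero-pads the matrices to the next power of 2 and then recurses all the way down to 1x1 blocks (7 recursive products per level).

Matrix multiplication for 3x3 matrices:

Strassen's algorithm requires power-of-2 dimensions. Pad 3x3 to 4x4 (next power of 2).

Standard algorithm: 3^3 = 27 multiplications
Strassen's algorithm: 7^(log2(4)) = 7^2 = 49 multiplications
Difference: 27 - 49 = -22 (Strassen uses MORE here due to padding overhead — for small or just-over-power-of-2 n, padding can outweigh the per-level savings)

Standard: 27 multiplications (3^3). Strassen: 49 multiplications (7^2, after padding to 4x4). Strassen reduces 8 recursive multiplications to 7 at each level.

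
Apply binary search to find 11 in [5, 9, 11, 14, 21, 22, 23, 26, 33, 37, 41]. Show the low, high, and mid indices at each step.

Binary search for 11 in [5, 9, 11, 14, 21, 22, 23, 26, 33, 37, 41]:

lo=0, hi=10, mid=5, arr[mid]=22 -> 22 > 11, search left half
lo=0, hi=4, mid=2, arr[mid]=11 -> Found target at index 2!

Binary search finds 11 at index 2 after 2 comparisons. The search repeatedly halves the search space by comparing with the middle element.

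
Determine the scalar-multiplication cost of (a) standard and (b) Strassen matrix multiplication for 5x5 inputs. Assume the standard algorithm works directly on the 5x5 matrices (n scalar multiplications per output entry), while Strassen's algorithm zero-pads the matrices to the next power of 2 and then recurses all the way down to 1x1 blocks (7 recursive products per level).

Matrix multiplication for 5x5 matrices:

Strassen's algorithm requires power-of-2 dimensions. Pad 5x5 to 8x8 (next power of 2).

Standard algorithm: 5^3 = 125 multiplications
Strassen's algorithm: 7^(log2(8)) = 7^3 = 343 multiplications
Difference: 125 - 343 = -218 (Strassen uses MORE here due to padding overhead — for small or just-over-power-of-2 n, padding can outweigh the per-level savings)

Standard: 125 multiplications (5^3). Strassen: 343 multiplications (7^3, after padding to 8x8). Strassen reduces 8 recursive multiplications to 7 at each level.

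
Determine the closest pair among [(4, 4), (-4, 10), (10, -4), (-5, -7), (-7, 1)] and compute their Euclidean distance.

Computing all pairwise distances among 5 points:

d((4, 4), (-4, 10)) = 10.0
d((4, 4), (10, -4)) = 10.0
d((4, 4), (-5, -7)) = 14.2127
d((4, 4), (-7, 1)) = 11.4018
d((-4, 10), (10, -4)) = 19.799
d((-4, 10), (-5, -7)) = 17.0294
d((-4, 10), (-7, 1)) = 9.4868
d((10, -4), (-5, -7)) = 15.2971
d((10, -4), (-7, 1)) = 17.72
d((-5, -7), (-7, 1)) = 8.2462 <-- minimum

Closest pair: (-5, -7) and (-7, 1) with distance 8.2462

The closest pair is (-5, -7) and (-7, 1) with Euclidean distance 8.2462. For 5 points, brute-force pairwise comparison is shown above. For large n, the divide-and-conquer algorithm (sort by x, recurse on halves, check the dividing strip) achieves O(n log n).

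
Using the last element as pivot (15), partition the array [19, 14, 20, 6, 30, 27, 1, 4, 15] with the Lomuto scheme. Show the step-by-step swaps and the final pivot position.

Lomuto partition with pivot = 15:

Initial array: [19, 14, 20, 6, 30, 27, 1, 4, 15]

arr[0]=19 > 15: no swap
arr[1]=14 <= 15: swap with position 0, array becomes [14, 19, 20, 6, 30, 27, 1, 4, 15]
arr[2]=20 > 15: no swap
arr[3]=6 <= 15: swap with position 1, array becomes [14, 6, 20, 19, 30, 27, 1, 4, 15]
arr[4]=30 > 15: no swap
arr[5]=27 > 15: no swap
arr[6]=1 <= 15: swap with position 2, array becomes [14, 6, 1, 19, 30, 27, 20, 4, 15]
arr[7]=4 <= 15: swap with position 3, array becomes [14, 6, 1, 4, 30, 27, 20, 19, 15]

Place pivot at position 4: [14, 6, 1, 4, 15, 27, 20, 19, 30]
Pivot position: 4

After partitioning with pivot 15, the array becomes [14, 6, 1, 4, 15, 27, 20, 19, 30]. The pivot is placed at index 4. All elements to the left of the pivot are <= 15, and all elements to the right are > 15.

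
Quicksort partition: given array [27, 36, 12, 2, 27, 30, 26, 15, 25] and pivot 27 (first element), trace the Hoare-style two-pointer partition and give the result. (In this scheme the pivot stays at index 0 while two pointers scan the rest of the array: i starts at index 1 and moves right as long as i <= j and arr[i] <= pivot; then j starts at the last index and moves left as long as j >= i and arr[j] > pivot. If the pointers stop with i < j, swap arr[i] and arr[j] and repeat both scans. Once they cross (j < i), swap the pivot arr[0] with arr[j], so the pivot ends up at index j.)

Hoare-style two-pointer partition with pivot = 27:

Initial array: [27, 36, 12, 2, 27, 30, 26, 15, 25]

Pointers start at i = 1, j = 8.
i stops at index 1 (arr[1]=36 > 27), j stops at index 8 (arr[8]=25 <= 27): swap arr[1] and arr[8], array becomes [27, 25, 12, 2, 27, 30, 26, 15, 36]
i stops at index 5 (arr[5]=30 > 27), j stops at index 7 (arr[7]=15 <= 27): swap arr[5] and arr[7], array becomes [27, 25, 12, 2, 27, 15, 26, 30, 36]
i ends at 7, j ends at 6: the pointers have crossed (j < i), so scanning stops.

Swap pivot arr[0] with arr[6] to place pivot at position 6: [26, 25, 12, 2, 27, 15, 27, 30, 36]
Pivot position: 6

After partitioning with pivot 27, the array becomes [26, 25, 12, 2, 27, 15, 27, 30, 36]. The pivot is placed at index 6. All elements to the left of the pivot are <= 27, and all elements to the right are > 27.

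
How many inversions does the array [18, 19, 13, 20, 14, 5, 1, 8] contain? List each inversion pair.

Finding inversions in [18, 19, 13, 20, 14, 5, 1, 8]:

(0, 2): arr[0]=18 > arr[2]=13
(0, 4): arr[0]=18 > arr[4]=14
(0, 5): arr[0]=18 > arr[5]=5
(0, 6): arr[0]=18 > arr[6]=1
(0, 7): arr[0]=18 > arr[7]=8
(1, 2): arr[1]=19 > arr[2]=13
(1, 4): arr[1]=19 > arr[4]=14
(1, 5): arr[1]=19 > arr[5]=5
(1, 6): arr[1]=19 > arr[6]=1
(1, 7): arr[1]=19 > arr[7]=8
(2, 5): arr[2]=13 > arr[5]=5
(2, 6): arr[2]=13 > arr[6]=1
(2, 7): arr[2]=13 > arr[7]=8
(3, 4): arr[3]=20 > arr[4]=14
(3, 5): arr[3]=20 > arr[5]=5
(3, 6): arr[3]=20 > arr[6]=1
(3, 7): arr[3]=20 > arr[7]=8
(4, 5): arr[4]=14 > arr[5]=5
(4, 6): arr[4]=14 > arr[6]=1
(4, 7): arr[4]=14 > arr[7]=8
(5, 6): arr[5]=5 > arr[6]=1

Total inversions: 21

The array has 21 inversion(s): (0,2), (0,4), (0,5), (0,6), (0,7), (1,2), (1,4), (1,5), (1,6), (1,7), (2,5), (2,6), (2,7), (3,4), (3,5), (3,6), (3,7), (4,5), (4,6), (4,7), (5,6). Each pair (i,j) satisfies i < j and arr[i] > arr[j].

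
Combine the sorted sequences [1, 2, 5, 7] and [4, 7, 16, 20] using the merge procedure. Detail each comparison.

Merging process:

Compare 1 vs 4: take 1 from left. Merged: [1]
Compare 2 vs 4: take 2 from left. Merged: [1, 2]
Compare 5 vs 4: take 4 from right. Merged: [1, 2, 4]
Compare 5 vs 7: take 5 from left. Merged: [1, 2, 4, 5]
Compare 7 vs 7: take 7 from left. Merged: [1, 2, 4, 5, 7]
Append remaining from right: [7, 16, 20]. Merged: [1, 2, 4, 5, 7, 7, 16, 20]

Final merged array: [1, 2, 4, 5, 7, 7, 16, 20]
Total comparisons: 5

The merged array is [1, 2, 4, 5, 7, 7, 16, 20], requiring 5 comparisons. The merge step runs in O(n) time where n is the total number of elements.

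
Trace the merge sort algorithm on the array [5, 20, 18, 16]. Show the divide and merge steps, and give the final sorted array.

Merge sort trace:

Split: [5, 20, 18, 16] -> [5, 20] and [18, 16]
  Split: [5, 20] -> [5] and [20]
  Merge: [5] + [20] -> [5, 20]
  Split: [18, 16] -> [18] and [16]
  Merge: [18] + [16] -> [16, 18]
Merge: [5, 20] + [16, 18] -> [5, 16, 18, 20]

Final sorted array: [5, 16, 18, 20]

The merge sort proceeds by recursively splitting the array and merging sorted halves.
After all merges, the sorted array is [5, 16, 18, 20].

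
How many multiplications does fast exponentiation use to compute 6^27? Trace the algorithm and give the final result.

Computing 6^27 by squaring (build up from 6^1; each line after the first costs one multiplication):

6^1 = 6
6^2 = (6^1)^2 = 6^2 = 36
6^3 = 6 * 6^2 = 6 * 36 = 216
6^6 = (6^3)^2 = 216^2 = 46656
6^12 = (6^6)^2 = 46656^2 = 2176782336
6^13 = 6 * 6^12 = 6 * 2176782336 = 13060694016
6^26 = (6^13)^2 = 13060694016^2 = 170581728179578208256
6^27 = 6 * 6^26 = 6 * 170581728179578208256 = 1023490369077469249536

Result: 1023490369077469249536
Multiplications needed: 7 (7 lines after 6^1)

6^27 = 1023490369077469249536. Using exponentiation by squaring, this requires 7 multiplications. The key idea: if the exponent is even, square the half-power; if odd, multiply by the base once.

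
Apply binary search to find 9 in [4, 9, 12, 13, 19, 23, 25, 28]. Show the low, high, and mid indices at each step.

Binary search for 9 in [4, 9, 12, 13, 19, 23, 25, 28]:

lo=0, hi=7, mid=3, arr[mid]=13 -> 13 > 9, search left half
lo=0, hi=2, mid=1, arr[mid]=9 -> Found target at index 1!

Binary search finds 9 at index 1 after 2 comparisons. The search repeatedly halves the search space by comparing with the middle element.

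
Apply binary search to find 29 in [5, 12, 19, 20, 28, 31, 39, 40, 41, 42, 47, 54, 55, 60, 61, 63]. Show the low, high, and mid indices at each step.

Binary search for 29 in [5, 12, 19, 20, 28, 31, 39, 40, 41, 42, 47, 54, 55, 60, 61, 63]:

lo=0, hi=15, mid=7, arr[mid]=40 -> 40 > 29, search left half
lo=0, hi=6, mid=3, arr[mid]=20 -> 20 < 29, search right half
lo=4, hi=6, mid=5, arr[mid]=31 -> 31 > 29, search left half
lo=4, hi=4, mid=4, arr[mid]=28 -> 28 < 29, search right half
lo=5 > hi=4, target 29 not found

Binary search determines that 29 is not in the array after 4 comparisons. The search space was exhausted without finding the target.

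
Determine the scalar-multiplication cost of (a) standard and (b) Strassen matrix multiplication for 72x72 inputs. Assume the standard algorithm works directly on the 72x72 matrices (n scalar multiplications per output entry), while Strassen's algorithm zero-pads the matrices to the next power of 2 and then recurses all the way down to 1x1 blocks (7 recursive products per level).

Matrix multiplication for 72x72 matrices:

Strassen's algorithm requires power-of-2 dimensions. Pad 72x72 to 128x128 (next power of 2).

Standard algorithm: 72^3 = 373248 multiplications
Strassen's algorithm: 7^(log2(128)) = 7^7 = 823543 multiplications
Difference: 373248 - 823543 = -450295 (Strassen uses MORE here due to padding overhead — for small or just-over-power-of-2 n, padding can outweigh the per-level savings)

Standard: 373248 multiplications (72^3). Strassen: 823543 multiplications (7^7, after padding to 128x128). Strassen reduces 8 recursive multiplications to 7 at each level.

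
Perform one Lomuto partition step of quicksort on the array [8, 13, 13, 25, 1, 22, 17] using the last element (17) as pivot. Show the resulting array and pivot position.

Lomuto partition with pivot = 17:

Initial array: [8, 13, 13, 25, 1, 22, 17]

arr[0]=8 <= 17: swap with position 0, array becomes [8, 13, 13, 25, 1, 22, 17]
arr[1]=13 <= 17: swap with position 1, array becomes [8, 13, 13, 25, 1, 22, 17]
arr[2]=13 <= 17: swap with position 2, array becomes [8, 13, 13, 25, 1, 22, 17]
arr[3]=25 > 17: no swap
arr[4]=1 <= 17: swap with position 3, array becomes [8, 13, 13, 1, 25, 22, 17]
arr[5]=22 > 17: no swap

Place pivot at position 4: [8, 13, 13, 1, 17, 22, 25]
Pivot position: 4

After partitioning with pivot 17, the array becomes [8, 13, 13, 1, 17, 22, 25]. The pivot is placed at index 4. All elements to the left of the pivot are <= 17, and all elements to the right are > 17.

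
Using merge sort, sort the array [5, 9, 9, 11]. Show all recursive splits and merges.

Merge sort trace:

Split: [5, 9, 9, 11] -> [5, 9] and [9, 11]
  Split: [5, 9] -> [5] and [9]
  Merge: [5] + [9] -> [5, 9]
  Split: [9, 11] -> [9] and [11]
  Merge: [9] + [11] -> [9, 11]
Merge: [5, 9] + [9, 11] -> [5, 9, 9, 11]

Final sorted array: [5, 9, 9, 11]

The merge sort proceeds by recursively splitting the array and merging sorted halves.
After all merges, the sorted array is [5, 9, 9, 11].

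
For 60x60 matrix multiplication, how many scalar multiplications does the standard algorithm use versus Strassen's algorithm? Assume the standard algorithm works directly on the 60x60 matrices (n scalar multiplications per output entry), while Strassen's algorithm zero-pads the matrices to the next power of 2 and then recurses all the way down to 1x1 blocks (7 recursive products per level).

Matrix multiplication for 60x60 matrices:

Strassen's algorithm requires power-of-2 dimensions. Pad 60x60 to 64x64 (next power of 2).

Standard algorithm: 60^3 = 216000 multiplications
Strassen's algorithm: 7^(log2(64)) = 7^6 = 117649 multiplications
Savings: 216000 - 117649 = 98351 multiplications

Standard: 216000 multiplications (60^3). Strassen: 117649 multiplications (7^6, after padding to 64x64). Strassen reduces 8 recursive multiplications to 7 at each level.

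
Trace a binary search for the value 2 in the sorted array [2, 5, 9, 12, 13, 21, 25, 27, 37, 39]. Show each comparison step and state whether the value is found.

Binary search for 2 in [2, 5, 9, 12, 13, 21, 25, 27, 37, 39]:

lo=0, hi=9, mid=4, arr[mid]=13 -> 13 > 2, search left half
lo=0, hi=3, mid=1, arr[mid]=5 -> 5 > 2, search left half
lo=0, hi=0, mid=0, arr[mid]=2 -> Found target at index 0!

Binary search finds 2 at index 0 after 3 comparisons. The search repeatedly halves the search space by comparing with the middle element.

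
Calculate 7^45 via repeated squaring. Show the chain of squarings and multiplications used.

Computing 7^45 by squaring (build up from 7^1; each line after the first costs one multiplication):

7^1 = 7
7^2 = (7^1)^2 = 7^2 = 49
7^4 = (7^2)^2 = 49^2 = 2401
7^5 = 7 * 7^4 = 7 * 2401 = 16807
7^10 = (7^5)^2 = 16807^2 = 282475249
7^11 = 7 * 7^10 = 7 * 282475249 = 1977326743
7^22 = (7^11)^2 = 1977326743^2 = 3909821048582988049
7^44 = (7^22)^2 = 3909821048582988049^2 = 15286700631942576193765185769276826401
7^45 = 7 * 7^44 = 7 * 15286700631942576193765185769276826401 = 107006904423598033356356300384937784807

Result: 107006904423598033356356300384937784807
Multiplications needed: 8 (8 lines after 7^1)

7^45 = 107006904423598033356356300384937784807. Using exponentiation by squaring, this requires 8 multiplications. The key idea: if the exponent is even, square the half-power; if odd, multiply by the base once.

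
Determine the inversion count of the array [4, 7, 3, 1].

Finding inversions in [4, 7, 3, 1]:

(0, 2): arr[0]=4 > arr[2]=3
(0, 3): arr[0]=4 > arr[3]=1
(1, 2): arr[1]=7 > arr[2]=3
(1, 3): arr[1]=7 > arr[3]=1
(2, 3): arr[2]=3 > arr[3]=1

Total inversions: 5

The array has 5 inversion(s): (0,2), (0,3), (1,2), (1,3), (2,3). Each pair (i,j) satisfies i < j and arr[i] > arr[j].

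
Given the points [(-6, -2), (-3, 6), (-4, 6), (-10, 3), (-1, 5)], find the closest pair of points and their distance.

Computing all pairwise distances among 5 points:

d((-6, -2), (-3, 6)) = 8.544
d((-6, -2), (-4, 6)) = 8.2462
d((-6, -2), (-10, 3)) = 6.4031
d((-6, -2), (-1, 5)) = 8.6023
d((-3, 6), (-4, 6)) = 1.0 <-- minimum
d((-3, 6), (-10, 3)) = 7.6158
d((-3, 6), (-1, 5)) = 2.2361
d((-4, 6), (-10, 3)) = 6.7082
d((-4, 6), (-1, 5)) = 3.1623
d((-10, 3), (-1, 5)) = 9.2195

Closest pair: (-3, 6) and (-4, 6) with distance 1.0

The closest pair is (-3, 6) and (-4, 6) with Euclidean distance 1.0. For 5 points, brute-force pairwise comparison is shown above. For large n, the divide-and-conquer algorithm (sort by x, recurse on halves, check the dividing strip) achieves O(n log n).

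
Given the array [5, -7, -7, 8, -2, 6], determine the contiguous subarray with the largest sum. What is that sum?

Using Kadane's algorithm on [5, -7, -7, 8, -2, 6]:

Scanning through the array:
Position 1 (value -7): max_ending_here = -2, max_so_far = 5
Position 2 (value -7): max_ending_here = -7, max_so_far = 5
Position 3 (value 8): max_ending_here = 8, max_so_far = 8
Position 4 (value -2): max_ending_here = 6, max_so_far = 8
Position 5 (value 6): max_ending_here = 12, max_so_far = 12

Maximum subarray: [8, -2, 6]
Maximum sum: 12

The maximum subarray is [8, -2, 6] with sum 12. This subarray runs from index 3 to index 5.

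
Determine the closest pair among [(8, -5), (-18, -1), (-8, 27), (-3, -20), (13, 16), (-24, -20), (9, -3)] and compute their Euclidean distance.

Computing all pairwise distances among 7 points:

d((8, -5), (-18, -1)) = 26.3059
d((8, -5), (-8, 27)) = 35.7771
d((8, -5), (-3, -20)) = 18.6011
d((8, -5), (13, 16)) = 21.587
d((8, -5), (-24, -20)) = 35.3412
d((8, -5), (9, -3)) = 2.2361 <-- minimum
d((-18, -1), (-8, 27)) = 29.7321
d((-18, -1), (-3, -20)) = 24.2074
d((-18, -1), (13, 16)) = 35.3553
d((-18, -1), (-24, -20)) = 19.9249
d((-18, -1), (9, -3)) = 27.074
d((-8, 27), (-3, -20)) = 47.2652
d((-8, 27), (13, 16)) = 23.7065
d((-8, 27), (-24, -20)) = 49.6488
d((-8, 27), (9, -3)) = 34.4819
d((-3, -20), (13, 16)) = 39.3954
d((-3, -20), (-24, -20)) = 21.0
d((-3, -20), (9, -3)) = 20.8087
d((13, 16), (-24, -20)) = 51.6236
d((13, 16), (9, -3)) = 19.4165
d((-24, -20), (9, -3)) = 37.1214

Closest pair: (8, -5) and (9, -3) with distance 2.2361

The closest pair is (8, -5) and (9, -3) with Euclidean distance 2.2361. For 7 points, brute-force pairwise comparison is shown above. For large n, the divide-and-conquer algorithm (sort by x, recurse on halves, check the dividing strip) achieves O(n log n).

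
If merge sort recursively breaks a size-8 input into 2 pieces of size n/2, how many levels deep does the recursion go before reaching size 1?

For divide and conquer with division factor 2:

Problem sizes at each level:
Level 0: 8
Level 1: 4
Level 2: 2
Level 3: 1

The root is level 0 and the size-1 base case is level 3 (the tree spans levels 0 through 3, i.e. 4 levels counting the root), so the depth is the number of divisions: log_2(8) = 3

The recursion tree depth is log_2(8) = 3. At each level, the problem size is divided by 2, so it takes 3 divisions to reduce to a base case of size 1. The algorithm makes 2 recursive calls at each level.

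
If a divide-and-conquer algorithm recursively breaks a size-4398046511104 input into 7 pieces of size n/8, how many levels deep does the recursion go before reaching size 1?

For divide and conquer with division factor 8:

Problem sizes at each level:
Level 0: 4398046511104
Level 1: 549755813888
Level 2: 68719476736
Level 3: 8589934592
Level 4: 1073741824
Level 5: 134217728
Level 6: 16777216
Level 7: 2097152
Level 8: 262144
Level 9: 32768
Level 10: 4096
Level 11: 512
Level 12: 64
Level 13: 8
Level 14: 1

The root is level 0 and the size-1 base case is level 14 (the tree spans levels 0 through 14, i.e. 15 levels counting the root), so the depth is the number of divisions: log_8(4398046511104) = 14

The recursion tree depth is log_8(4398046511104) = 14. At each level, the problem size is divided by 8, so it takes 14 divisions to reduce to a base case of size 1. The algorithm makes 7 recursive calls at each level.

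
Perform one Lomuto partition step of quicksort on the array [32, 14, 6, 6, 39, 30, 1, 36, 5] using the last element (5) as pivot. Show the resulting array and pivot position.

Lomuto partition with pivot = 5:

Initial array: [32, 14, 6, 6, 39, 30, 1, 36, 5]

arr[0]=32 > 5: no swap
arr[1]=14 > 5: no swap
arr[2]=6 > 5: no swap
arr[3]=6 > 5: no swap
arr[4]=39 > 5: no swap
arr[5]=30 > 5: no swap
arr[6]=1 <= 5: swap with position 0, array becomes [1, 14, 6, 6, 39, 30, 32, 36, 5]
arr[7]=36 > 5: no swap

Place pivot at position 1: [1, 5, 6, 6, 39, 30, 32, 36, 14]
Pivot position: 1

After partitioning with pivot 5, the array becomes [1, 5, 6, 6, 39, 30, 32, 36, 14]. The pivot is placed at index 1. All elements to the left of the pivot are <= 5, and all elements to the right are > 5.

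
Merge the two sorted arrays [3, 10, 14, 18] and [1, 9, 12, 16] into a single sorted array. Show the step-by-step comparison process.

Merging process:

Compare 3 vs 1: take 1 from right. Merged: [1]
Compare 3 vs 9: take 3 from left. Merged: [1, 3]
Compare 10 vs 9: take 9 from right. Merged: [1, 3, 9]
Compare 10 vs 12: take 10 from left. Merged: [1, 3, 9, 10]
Compare 14 vs 12: take 12 from right. Merged: [1, 3, 9, 10, 12]
Compare 14 vs 16: take 14 from left. Merged: [1, 3, 9, 10, 12, 14]
Compare 18 vs 16: take 16 from right. Merged: [1, 3, 9, 10, 12, 14, 16]
Append remaining from left: [18]. Merged: [1, 3, 9, 10, 12, 14, 16, 18]

Final merged array: [1, 3, 9, 10, 12, 14, 16, 18]
Total comparisons: 7

The merged array is [1, 3, 9, 10, 12, 14, 16, 18], requiring 7 comparisons. The merge step runs in O(n) time where n is the total number of elements.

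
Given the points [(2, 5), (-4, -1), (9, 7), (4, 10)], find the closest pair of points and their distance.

Computing all pairwise distances among 4 points:

d((2, 5), (-4, -1)) = 8.4853
d((2, 5), (9, 7)) = 7.2801
d((2, 5), (4, 10)) = 5.3852 <-- minimum
d((-4, -1), (9, 7)) = 15.2643
d((-4, -1), (4, 10)) = 13.6015
d((9, 7), (4, 10)) = 5.831

Closest pair: (2, 5) and (4, 10) with distance 5.3852

The closest pair is (2, 5) and (4, 10) with Euclidean distance 5.3852. For 4 points, brute-force pairwise comparison is shown above. For large n, the divide-and-conquer algorithm (sort by x, recurse on halves, check the dividing strip) achieves O(n log n).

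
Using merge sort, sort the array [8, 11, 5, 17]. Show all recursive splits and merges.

Merge sort trace:

Split: [8, 11, 5, 17] -> [8, 11] and [5, 17]
  Split: [8, 11] -> [8] and [11]
  Merge: [8] + [11] -> [8, 11]
  Split: [5, 17] -> [5] and [17]
  Merge: [5] + [17] -> [5, 17]
Merge: [8, 11] + [5, 17] -> [5, 8, 11, 17]

Final sorted array: [5, 8, 11, 17]

The merge sort proceeds by recursively splitting the array and merging sorted halves.
After all merges, the sorted array is [5, 8, 11, 17].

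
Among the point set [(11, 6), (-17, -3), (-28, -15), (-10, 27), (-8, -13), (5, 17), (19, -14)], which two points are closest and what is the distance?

Computing all pairwise distances among 7 points:

d((11, 6), (-17, -3)) = 29.4109
d((11, 6), (-28, -15)) = 44.2945
d((11, 6), (-10, 27)) = 29.6985
d((11, 6), (-8, -13)) = 26.8701
d((11, 6), (5, 17)) = 12.53 <-- minimum
d((11, 6), (19, -14)) = 21.5407
d((-17, -3), (-28, -15)) = 16.2788
d((-17, -3), (-10, 27)) = 30.8058
d((-17, -3), (-8, -13)) = 13.4536
d((-17, -3), (5, 17)) = 29.7321
d((-17, -3), (19, -14)) = 37.6431
d((-28, -15), (-10, 27)) = 45.6946
d((-28, -15), (-8, -13)) = 20.0998
d((-28, -15), (5, 17)) = 45.9674
d((-28, -15), (19, -14)) = 47.0106
d((-10, 27), (-8, -13)) = 40.05
d((-10, 27), (5, 17)) = 18.0278
d((-10, 27), (19, -14)) = 50.2195
d((-8, -13), (5, 17)) = 32.6956
d((-8, -13), (19, -14)) = 27.0185
d((5, 17), (19, -14)) = 34.0147

Closest pair: (11, 6) and (5, 17) with distance 12.53

The closest pair is (11, 6) and (5, 17) with Euclidean distance 12.53. For 7 points, brute-force pairwise comparison is shown above. For large n, the divide-and-conquer algorithm (sort by x, recurse on halves, check the dividing strip) achieves O(n log n).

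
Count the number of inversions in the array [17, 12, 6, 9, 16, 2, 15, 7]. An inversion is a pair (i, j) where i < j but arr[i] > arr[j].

Finding inversions in [17, 12, 6, 9, 16, 2, 15, 7]:

(0, 1): arr[0]=17 > arr[1]=12
(0, 2): arr[0]=17 > arr[2]=6
(0, 3): arr[0]=17 > arr[3]=9
(0, 4): arr[0]=17 > arr[4]=16
(0, 5): arr[0]=17 > arr[5]=2
(0, 6): arr[0]=17 > arr[6]=15
(0, 7): arr[0]=17 > arr[7]=7
(1, 2): arr[1]=12 > arr[2]=6
(1, 3): arr[1]=12 > arr[3]=9
(1, 5): arr[1]=12 > arr[5]=2
(1, 7): arr[1]=12 > arr[7]=7
(2, 5): arr[2]=6 > arr[5]=2
(3, 5): arr[3]=9 > arr[5]=2
(3, 7): arr[3]=9 > arr[7]=7
(4, 5): arr[4]=16 > arr[5]=2
(4, 6): arr[4]=16 > arr[6]=15
(4, 7): arr[4]=16 > arr[7]=7
(6, 7): arr[6]=15 > arr[7]=7

Total inversions: 18

The array has 18 inversion(s): (0,1), (0,2), (0,3), (0,4), (0,5), (0,6), (0,7), (1,2), (1,3), (1,5), (1,7), (2,5), (3,5), (3,7), (4,5), (4,6), (4,7), (6,7). Each pair (i,j) satisfies i < j and arr[i] > arr[j].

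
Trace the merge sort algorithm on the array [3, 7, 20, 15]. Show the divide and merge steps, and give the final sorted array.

Merge sort trace:

Split: [3, 7, 20, 15] -> [3, 7] and [20, 15]
  Split: [3, 7] -> [3] and [7]
  Merge: [3] + [7] -> [3, 7]
  Split: [20, 15] -> [20] and [15]
  Merge: [20] + [15] -> [15, 20]
Merge: [3, 7] + [15, 20] -> [3, 7, 15, 20]

Final sorted array: [3, 7, 15, 20]

The merge sort proceeds by recursively splitting the array and merging sorted halves.
After all merges, the sorted array is [3, 7, 15, 20].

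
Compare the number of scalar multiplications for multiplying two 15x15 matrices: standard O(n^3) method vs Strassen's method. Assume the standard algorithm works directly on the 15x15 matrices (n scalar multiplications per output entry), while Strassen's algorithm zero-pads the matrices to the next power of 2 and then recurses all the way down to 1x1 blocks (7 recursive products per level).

Matrix multiplication for 15x15 matrices:

Strassen's algorithm requires power-of-2 dimensions. Pad 15x15 to 16x16 (next power of 2).

Standard algorithm: 15^3 = 3375 multiplications
Strassen's algorithm: 7^(log2(16)) = 7^4 = 2401 multiplications
Savings: 3375 - 2401 = 974 multiplications

Standard: 3375 multiplications (15^3). Strassen: 2401 multiplications (7^4, after padding to 16x16). Strassen reduces 8 recursive multiplications to 7 at each level.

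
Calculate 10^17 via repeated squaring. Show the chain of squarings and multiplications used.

Computing 10^17 by squaring (build up from 10^1; each line after the first costs one multiplication):

10^1 = 10
10^2 = (10^1)^2 = 10^2 = 100
10^4 = (10^2)^2 = 100^2 = 10000
10^8 = (10^4)^2 = 10000^2 = 100000000
10^16 = (10^8)^2 = 100000000^2 = 10000000000000000
10^17 = 10 * 10^16 = 10 * 10000000000000000 = 100000000000000000

Result: 100000000000000000
Multiplications needed: 5 (5 lines after 10^1)

10^17 = 100000000000000000. Using exponentiation by squaring, this requires 5 multiplications. The key idea: if the exponent is even, square the half-power; if odd, multiply by the base once.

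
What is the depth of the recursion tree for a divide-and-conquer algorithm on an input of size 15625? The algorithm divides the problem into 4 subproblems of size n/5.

For divide and conquer with division factor 5:

Problem sizes at each level:
Level 0: 15625
Level 1: 3125
Level 2: 625
Level 3: 125
Level 4: 25
Level 5: 5
Level 6: 1

The root is level 0 and the size-1 base case is level 6 (the tree spans levels 0 through 6, i.e. 7 levels counting the root), so the depth is the number of divisions: log_5(15625) = 6

The recursion tree depth is log_5(15625) = 6. At each level, the problem size is divided by 5, so it takes 6 divisions to reduce to a base case of size 1. The algorithm makes 4 recursive calls at each level.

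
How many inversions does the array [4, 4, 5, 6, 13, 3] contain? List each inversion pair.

Finding inversions in [4, 4, 5, 6, 13, 3]:

(0, 5): arr[0]=4 > arr[5]=3
(1, 5): arr[1]=4 > arr[5]=3
(2, 5): arr[2]=5 > arr[5]=3
(3, 5): arr[3]=6 > arr[5]=3
(4, 5): arr[4]=13 > arr[5]=3

Total inversions: 5

The array has 5 inversion(s): (0,5), (1,5), (2,5), (3,5), (4,5). Each pair (i,j) satisfies i < j and arr[i] > arr[j].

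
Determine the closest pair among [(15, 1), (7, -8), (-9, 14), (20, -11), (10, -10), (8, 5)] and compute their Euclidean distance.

Computing all pairwise distances among 6 points:

d((15, 1), (7, -8)) = 12.0416
d((15, 1), (-9, 14)) = 27.2947
d((15, 1), (20, -11)) = 13.0
d((15, 1), (10, -10)) = 12.083
d((15, 1), (8, 5)) = 8.0623
d((7, -8), (-9, 14)) = 27.2029
d((7, -8), (20, -11)) = 13.3417
d((7, -8), (10, -10)) = 3.6056 <-- minimum
d((7, -8), (8, 5)) = 13.0384
d((-9, 14), (20, -11)) = 38.2884
d((-9, 14), (10, -10)) = 30.6105
d((-9, 14), (8, 5)) = 19.2354
d((20, -11), (10, -10)) = 10.0499
d((20, -11), (8, 5)) = 20.0
d((10, -10), (8, 5)) = 15.1327

Closest pair: (7, -8) and (10, -10) with distance 3.6056

The closest pair is (7, -8) and (10, -10) with Euclidean distance 3.6056. For 6 points, brute-force pairwise comparison is shown above. For large n, the divide-and-conquer algorithm (sort by x, recurse on halves, check the dividing strip) achieves O(n log n).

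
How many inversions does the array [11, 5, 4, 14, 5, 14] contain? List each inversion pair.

Finding inversions in [11, 5, 4, 14, 5, 14]:

(0, 1): arr[0]=11 > arr[1]=5
(0, 2): arr[0]=11 > arr[2]=4
(0, 4): arr[0]=11 > arr[4]=5
(1, 2): arr[1]=5 > arr[2]=4
(3, 4): arr[3]=14 > arr[4]=5

Total inversions: 5

The array has 5 inversion(s): (0,1), (0,2), (0,4), (1,2), (3,4). Each pair (i,j) satisfies i < j and arr[i] > arr[j].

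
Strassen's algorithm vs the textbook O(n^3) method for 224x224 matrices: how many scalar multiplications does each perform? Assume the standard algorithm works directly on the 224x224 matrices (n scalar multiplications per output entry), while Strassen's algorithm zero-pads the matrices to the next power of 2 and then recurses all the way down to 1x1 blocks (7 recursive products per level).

Matrix multiplication for 224x224 matrices:

Strassen's algorithm requires power-of-2 dimensions. Pad 224x224 to 256x256 (next power of 2).

Standard algorithm: 224^3 = 11239424 multiplications
Strassen's algorithm: 7^(log2(256)) = 7^8 = 5764801 multiplications
Savings: 11239424 - 5764801 = 5474623 multiplications

Standard: 11239424 multiplications (224^3). Strassen: 5764801 multiplications (7^8, after padding to 256x256). Strassen reduces 8 recursive multiplications to 7 at each level.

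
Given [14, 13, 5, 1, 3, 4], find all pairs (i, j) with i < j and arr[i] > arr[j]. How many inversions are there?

Finding inversions in [14, 13, 5, 1, 3, 4]:

(0, 1): arr[0]=14 > arr[1]=13
(0, 2): arr[0]=14 > arr[2]=5
(0, 3): arr[0]=14 > arr[3]=1
(0, 4): arr[0]=14 > arr[4]=3
(0, 5): arr[0]=14 > arr[5]=4
(1, 2): arr[1]=13 > arr[2]=5
(1, 3): arr[1]=13 > arr[3]=1
(1, 4): arr[1]=13 > arr[4]=3
(1, 5): arr[1]=13 > arr[5]=4
(2, 3): arr[2]=5 > arr[3]=1
(2, 4): arr[2]=5 > arr[4]=3
(2, 5): arr[2]=5 > arr[5]=4

Total inversions: 12

The array has 12 inversion(s): (0,1), (0,2), (0,3), (0,4), (0,5), (1,2), (1,3), (1,4), (1,5), (2,3), (2,4), (2,5). Each pair (i,j) satisfies i < j and arr[i] > arr[j].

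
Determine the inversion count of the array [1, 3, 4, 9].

Finding inversions in [1, 3, 4, 9]:


Total inversions: 0

The array has 0 inversions. It is already sorted.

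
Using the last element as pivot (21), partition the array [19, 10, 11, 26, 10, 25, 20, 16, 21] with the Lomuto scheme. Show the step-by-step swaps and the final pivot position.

Lomuto partition with pivot = 21:

Initial array: [19, 10, 11, 26, 10, 25, 20, 16, 21]

arr[0]=19 <= 21: swap with position 0, array becomes [19, 10, 11, 26, 10, 25, 20, 16, 21]
arr[1]=10 <= 21: swap with position 1, array becomes [19, 10, 11, 26, 10, 25, 20, 16, 21]
arr[2]=11 <= 21: swap with position 2, array becomes [19, 10, 11, 26, 10, 25, 20, 16, 21]
arr[3]=26 > 21: no swap
arr[4]=10 <= 21: swap with position 3, array becomes [19, 10, 11, 10, 26, 25, 20, 16, 21]
arr[5]=25 > 21: no swap
arr[6]=20 <= 21: swap with position 4, array becomes [19, 10, 11, 10, 20, 25, 26, 16, 21]
arr[7]=16 <= 21: swap with position 5, array becomes [19, 10, 11, 10, 20, 16, 26, 25, 21]

Place pivot at position 6: [19, 10, 11, 10, 20, 16, 21, 25, 26]
Pivot position: 6

After partitioning with pivot 21, the array becomes [19, 10, 11, 10, 20, 16, 21, 25, 26]. The pivot is placed at index 6. All elements to the left of the pivot are <= 21, and all elements to the right are > 21.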